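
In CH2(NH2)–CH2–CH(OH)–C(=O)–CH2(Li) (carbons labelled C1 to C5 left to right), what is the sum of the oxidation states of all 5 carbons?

-4

Count +1 for every bond to an atom more electronegative than carbon and −1 for every bond to one less electronegative; C–C bonds are 0. Tallying each carbon:
C1: 1C, 2H, 1N → 0 − 2 + 1 = -1
C2: 2C, 2H → 0 − 2 = -2
C3: 2C, 1H, 1O → 0 − 1 + 1 = 0
C4: 2C, 2O → 0 + 2 = +2
C5: 1C, 2H, 1Li → 0 − 2 − 1 = -3
Sum = -1 − 2 + 0 + 2 − 3 = -4.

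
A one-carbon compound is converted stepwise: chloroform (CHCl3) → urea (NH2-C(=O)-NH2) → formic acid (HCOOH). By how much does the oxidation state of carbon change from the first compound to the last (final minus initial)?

Carbon oxidation states along the series — chloroform: +2, urea: +4, formic acid: +2.
Net change = +2 − (+2) = 0.

0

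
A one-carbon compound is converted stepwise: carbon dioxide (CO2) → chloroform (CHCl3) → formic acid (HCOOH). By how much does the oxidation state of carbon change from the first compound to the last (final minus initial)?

Carbon oxidation states along the series — carbon dioxide: +4, chloroform: +2, formic acid: +2.
Net change = +2 − (+4) = -2.

-2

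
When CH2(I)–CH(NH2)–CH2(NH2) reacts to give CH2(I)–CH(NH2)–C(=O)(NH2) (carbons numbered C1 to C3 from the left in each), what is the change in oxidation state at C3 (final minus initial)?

+4

Before: C3 has 1 bond to C, 2 bonds to H, 1 bond to N → oxidation state -1.
After: C3 has 1 bond to C, 2 bonds to O, 1 bond to N → oxidation state +3.
Δ = +3 − (-1) = +4, so this is an oxidation at C3.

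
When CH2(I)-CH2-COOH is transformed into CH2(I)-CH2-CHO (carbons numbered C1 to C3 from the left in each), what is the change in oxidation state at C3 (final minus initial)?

Before: C3 has 1 bond to C, 3 bonds to O → oxidation state +3.
After: C3 has 1 bond to C, 1 bond to H, 2 bonds to O → oxidation state +1.
Δ = +1 − (+3) = -2, so this is a reduction at C3.

-2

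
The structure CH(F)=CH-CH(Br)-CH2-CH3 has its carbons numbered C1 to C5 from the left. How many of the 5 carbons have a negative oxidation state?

Each bond to a more electronegative atom (O, N, halogen) counts +1, each bond to a less electronegative atom (H, metal, B, Si) counts −1, and each C–C bond counts 0. Tallying each carbon:
C1: 2C, 1H, 1F → 0 − 1 + 1 = 0
C2: 3C, 1H → 0 − 1 = -1
C3: 2C, 1H, 1Br → 0 − 1 + 1 = 0
C4: 2C, 2H → 0 − 2 = -2
C5: 1C, 3H → 0 − 3 = -3
3 carbons (C2, C4, C5) meet the condition.

3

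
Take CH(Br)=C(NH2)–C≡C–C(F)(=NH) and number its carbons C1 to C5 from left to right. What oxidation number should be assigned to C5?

+3

Count +1 for every bond to an atom more electronegative than carbon and −1 for every bond to one less electronegative; C–C bonds are 0.
C5 has one bond to C (0), one bond to F (+1), a double bond to N (2×+1 = +2).
Oxidation state = 0 + 1 + 2 = +3.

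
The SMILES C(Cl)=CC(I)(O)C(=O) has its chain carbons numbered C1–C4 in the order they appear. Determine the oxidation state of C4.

+1

Assign +1 per bond to O/N/halogen, −1 per bond to H or an electropositive element, and 0 per bond to carbon.
C4 has one bond to C (0), one bond to H (-1), a double bond to O (2×+1 = +2).
Oxidation state = 0 − 1 + 2 = +1.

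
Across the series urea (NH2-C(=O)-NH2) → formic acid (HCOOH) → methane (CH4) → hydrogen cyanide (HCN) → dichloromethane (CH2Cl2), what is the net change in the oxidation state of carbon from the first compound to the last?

Carbon oxidation states along the series — urea: +4, formic acid: +2, methane: -4, hydrogen cyanide: +2, dichloromethane: 0.
Net change = 0 − (+4) = -4.

-4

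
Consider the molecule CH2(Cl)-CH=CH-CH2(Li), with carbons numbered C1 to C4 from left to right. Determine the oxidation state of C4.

Each bond to a more electronegative atom (O, N, halogen) counts +1, each bond to a less electronegative atom (H, metal, B, Si) counts −1, and each C–C bond counts 0.
C4 has one bond to C (0), one bond to Li (-1), one bond to H (-1), one bond to H (-1).
Oxidation state = 0 − 1 − 1 − 1 = -3.

-3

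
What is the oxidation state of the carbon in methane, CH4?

-4

Bonds to more-electronegative neighbours contribute +1 each, bonds to H or metals contribute −1 each, and C–C bonds contribute 0.
The carbon has one bond to H (-1), one bond to H (-1), one bond to H (-1), one bond to H (-1).
Oxidation state = -1 − 1 − 1 − 1 = -4.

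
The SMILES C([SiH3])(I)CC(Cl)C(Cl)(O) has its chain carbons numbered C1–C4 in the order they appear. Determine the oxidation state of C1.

-1

Bonds to more-electronegative neighbours contribute +1 each, bonds to H or metals contribute −1 each, and C–C bonds contribute 0.
C1 has one bond to C (0), one bond to Si (-1), one bond to I (+1), one bond to H (-1).
Oxidation state = 0 − 1 + 1 − 1 = -1.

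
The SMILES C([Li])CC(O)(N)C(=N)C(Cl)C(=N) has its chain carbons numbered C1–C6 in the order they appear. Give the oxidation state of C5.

C5 has one bond to C (0), one bond to C (0), one bond to H (-1), one bond to Cl (+1).
Oxidation state = 0 + 0 − 1 + 1 = 0.

0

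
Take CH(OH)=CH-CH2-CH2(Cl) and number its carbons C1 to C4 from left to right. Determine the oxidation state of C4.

Each bond to a more electronegative atom (O, N, halogen) counts +1, each bond to a less electronegative atom (H, metal, B, Si) counts −1, and each C–C bond counts 0.
C4 has one bond to C (0), one bond to H (-1), one bond to H (-1), one bond to Cl (+1).
Oxidation state = 0 − 1 − 1 + 1 = -1.

-1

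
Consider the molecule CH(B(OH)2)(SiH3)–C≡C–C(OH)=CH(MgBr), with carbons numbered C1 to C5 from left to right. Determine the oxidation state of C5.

C5 has a double bond to C (2×0 = 0), one bond to Mg (-1), one bond to H (-1).
Oxidation state = 0 − 1 − 1 = -2.

-2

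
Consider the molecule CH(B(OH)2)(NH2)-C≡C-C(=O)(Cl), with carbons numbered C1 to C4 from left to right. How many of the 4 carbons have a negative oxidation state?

1

Tallying each carbon's bonds:
C1: 1C, 1H, 1N, 1B → 0 − 1 + 1 − 1 = -1
C2: 4C → 0 = 0
C3: 4C → 0 = 0
C4: 1C, 2O, 1Cl → 0 + 2 + 1 = +3
1 carbon (C1) meets the condition.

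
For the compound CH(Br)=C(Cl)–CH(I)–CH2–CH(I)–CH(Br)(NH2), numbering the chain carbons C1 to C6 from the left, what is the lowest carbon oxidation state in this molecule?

Bonds to more-electronegative neighbours contribute +1 each, bonds to H or metals contribute −1 each, and C–C bonds contribute 0. Tallying each carbon:
C1: 2C, 1H, 1Br → 0 − 1 + 1 = 0
C2: 3C, 1Cl → 0 + 1 = +1
C3: 2C, 1H, 1I → 0 − 1 + 1 = 0
C4: 2C, 2H → 0 − 2 = -2
C5: 2C, 1H, 1I → 0 − 1 + 1 = 0
C6: 1C, 1H, 1N, 1Br → 0 − 1 + 1 + 1 = +1
The lowest value is -2.

-2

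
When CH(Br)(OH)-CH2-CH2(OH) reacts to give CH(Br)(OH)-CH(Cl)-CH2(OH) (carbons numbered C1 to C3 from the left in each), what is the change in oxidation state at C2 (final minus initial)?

Before: C2 has 2 bonds to C, 2 bonds to H → oxidation state -2.
After: C2 has 2 bonds to C, 1 bond to H, 1 bond to Cl → oxidation state 0.
Δ = 0 − (-2) = +2, so this is an oxidation at C2.

+2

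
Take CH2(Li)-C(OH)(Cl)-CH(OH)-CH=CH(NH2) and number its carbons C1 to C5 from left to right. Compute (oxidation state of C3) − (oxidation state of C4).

+1

C3: 2C, 1H, 1O → 0 − 1 + 1 = 0
C4: 3C, 1H → 0 − 1 = -1
Difference: 0 − (-1) = +1.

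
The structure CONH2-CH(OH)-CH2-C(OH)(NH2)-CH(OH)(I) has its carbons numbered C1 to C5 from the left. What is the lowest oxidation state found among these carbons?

-2

Each bond to a more electronegative atom (O, N, halogen) counts +1, each bond to a less electronegative atom (H, metal, B, Si) counts −1, and each C–C bond counts 0. Tallying each carbon:
C1: 1C, 2O, 1N → 0 + 2 + 1 = +3
C2: 2C, 1H, 1O → 0 − 1 + 1 = 0
C3: 2C, 2H → 0 − 2 = -2
C4: 2C, 1O, 1N → 0 + 1 + 1 = +2
C5: 1C, 1H, 1O, 1I → 0 − 1 + 1 + 1 = +1
The lowest value is -2.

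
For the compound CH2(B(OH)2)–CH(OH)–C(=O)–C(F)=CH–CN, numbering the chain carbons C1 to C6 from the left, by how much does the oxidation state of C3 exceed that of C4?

+1

C3: 2C, 2O → 0 + 2 = +2
C4: 3C, 1F → 0 + 1 = +1
Difference: +2 − (+1) = +1.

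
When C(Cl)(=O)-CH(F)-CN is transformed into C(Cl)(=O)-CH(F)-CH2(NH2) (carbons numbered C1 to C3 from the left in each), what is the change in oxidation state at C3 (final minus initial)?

Before: C3 has 1 bond to C, 3 bonds to N → oxidation state +3.
After: C3 has 1 bond to C, 2 bonds to H, 1 bond to N → oxidation state -1.
Δ = -1 − (+3) = -4, so this is a reduction at C3.

-4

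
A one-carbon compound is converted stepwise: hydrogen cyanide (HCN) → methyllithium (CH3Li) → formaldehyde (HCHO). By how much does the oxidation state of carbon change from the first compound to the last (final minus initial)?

-2

Carbon oxidation states along the series — hydrogen cyanide: +2, methyllithium: -4, formaldehyde: 0.
Net change = 0 − (+2) = -2.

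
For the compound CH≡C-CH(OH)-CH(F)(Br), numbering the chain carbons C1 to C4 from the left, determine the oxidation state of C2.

Each bond to a more electronegative atom (O, N, halogen) counts +1, each bond to a less electronegative atom (H, metal, B, Si) counts −1, and each C–C bond counts 0.
C2 has a triple bond to C (3×0 = 0), one bond to C (0).
Oxidation state = 0 + 0 = 0.

0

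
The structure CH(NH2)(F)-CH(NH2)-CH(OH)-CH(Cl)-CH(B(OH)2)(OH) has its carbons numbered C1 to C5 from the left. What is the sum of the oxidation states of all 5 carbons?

Tallying each carbon's bonds:
C1: 1C, 1H, 1N, 1F → 0 − 1 + 1 + 1 = +1
C2: 2C, 1H, 1N → 0 − 1 + 1 = 0
C3: 2C, 1H, 1O → 0 − 1 + 1 = 0
C4: 2C, 1H, 1Cl → 0 − 1 + 1 = 0
C5: 1C, 1H, 1O, 1B → 0 − 1 + 1 − 1 = -1
Sum = +1 + 0 + 0 + 0 − 1 = 0.

0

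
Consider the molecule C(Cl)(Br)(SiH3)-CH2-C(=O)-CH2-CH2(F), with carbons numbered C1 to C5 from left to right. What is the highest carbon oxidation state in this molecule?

Tallying each carbon's bonds:
C1: 1C, 1Cl, 1Br, 1Si → 0 + 1 + 1 − 1 = +1
C2: 2C, 2H → 0 − 2 = -2
C3: 2C, 2O → 0 + 2 = +2
C4: 2C, 2H → 0 − 2 = -2
C5: 1C, 2H, 1F → 0 − 2 + 1 = -1
The highest value is +2.

+2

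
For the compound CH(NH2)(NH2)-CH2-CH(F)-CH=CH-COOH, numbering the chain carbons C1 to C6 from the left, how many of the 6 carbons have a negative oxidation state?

Tallying each carbon's bonds:
C1: 1C, 1H, 2N → 0 − 1 + 2 = +1
C2: 2C, 2H → 0 − 2 = -2
C3: 2C, 1H, 1F → 0 − 1 + 1 = 0
C4: 3C, 1H → 0 − 1 = -1
C5: 3C, 1H → 0 − 1 = -1
C6: 1C, 3O → 0 + 3 = +3
3 carbons (C2, C4, C5) meet the condition.

3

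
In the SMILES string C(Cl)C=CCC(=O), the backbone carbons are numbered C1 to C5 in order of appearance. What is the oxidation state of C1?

-1

Count +1 for every bond to an atom more electronegative than carbon and −1 for every bond to one less electronegative; C–C bonds are 0.
C1 has one bond to C (0), one bond to H (-1), one bond to Cl (+1), one bond to H (-1).
Oxidation state = 0 − 1 + 1 − 1 = -1.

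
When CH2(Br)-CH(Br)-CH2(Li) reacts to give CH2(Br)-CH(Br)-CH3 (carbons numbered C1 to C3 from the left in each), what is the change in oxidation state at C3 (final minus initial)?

Before: C3 has 1 bond to C, 2 bonds to H, 1 bond to Li → oxidation state -3.
After: C3 has 1 bond to C, 3 bonds to H → oxidation state -3.
Δ = -3 − (-3) = 0, so no net redox change at C3.

0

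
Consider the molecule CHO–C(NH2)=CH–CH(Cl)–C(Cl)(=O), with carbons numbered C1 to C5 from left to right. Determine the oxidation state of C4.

0

C4 has one bond to C (0), one bond to C (0), one bond to H (-1), one bond to Cl (+1).
Oxidation state = 0 + 0 − 1 + 1 = 0.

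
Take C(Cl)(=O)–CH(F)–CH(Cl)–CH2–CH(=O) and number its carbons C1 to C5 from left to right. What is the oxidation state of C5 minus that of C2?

C5: 1C, 1H, 2O → 0 − 1 + 2 = +1
C2: 2C, 1H, 1F → 0 − 1 + 1 = 0
Difference: +1 − (0) = +1.

+1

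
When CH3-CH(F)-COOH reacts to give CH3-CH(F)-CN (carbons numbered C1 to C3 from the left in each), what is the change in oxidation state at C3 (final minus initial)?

Before: C3 has 1 bond to C, 3 bonds to O → oxidation state +3.
After: C3 has 1 bond to C, 3 bonds to N → oxidation state +3.
Δ = +3 − (+3) = 0, so no net redox change at C3.

0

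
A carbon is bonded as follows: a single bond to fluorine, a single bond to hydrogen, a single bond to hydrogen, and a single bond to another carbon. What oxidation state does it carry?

-1

Bonds to more-electronegative neighbours contribute +1 each, bonds to H or metals contribute −1 each, and C–C bonds contribute 0.
The carbon has one bond to C (0), one bond to H (-1), one bond to F (+1), one bond to H (-1).
Oxidation state = 0 − 1 + 1 − 1 = -1.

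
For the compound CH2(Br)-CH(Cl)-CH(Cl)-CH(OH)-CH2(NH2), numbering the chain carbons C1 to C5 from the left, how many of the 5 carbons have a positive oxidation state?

0

Assign +1 per bond to O/N/halogen, −1 per bond to H or an electropositive element, and 0 per bond to carbon. Tallying each carbon:
C1: 1C, 2H, 1Br → 0 − 2 + 1 = -1
C2: 2C, 1H, 1Cl → 0 − 1 + 1 = 0
C3: 2C, 1H, 1Cl → 0 − 1 + 1 = 0
C4: 2C, 1H, 1O → 0 − 1 + 1 = 0
C5: 1C, 2H, 1N → 0 − 2 + 1 = -1
0 carbons meet the condition.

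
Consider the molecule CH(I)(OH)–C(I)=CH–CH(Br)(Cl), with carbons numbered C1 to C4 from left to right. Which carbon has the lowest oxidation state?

Each bond to a more electronegative atom (O, N, halogen) counts +1, each bond to a less electronegative atom (H, metal, B, Si) counts −1, and each C–C bond counts 0. Tallying each carbon:
C1: 1C, 1H, 1O, 1I → 0 − 1 + 1 + 1 = +1
C2: 3C, 1I → 0 + 1 = +1
C3: 3C, 1H → 0 − 1 = -1
C4: 1C, 1H, 1Cl, 1Br → 0 − 1 + 1 + 1 = +1
The most reduced carbon is C3 at -1.

C3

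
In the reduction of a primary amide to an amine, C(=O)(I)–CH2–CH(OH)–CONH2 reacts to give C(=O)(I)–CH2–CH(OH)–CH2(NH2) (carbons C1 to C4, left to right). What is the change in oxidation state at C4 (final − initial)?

Before: C4 has 1 bond to C, 2 bonds to O, 1 bond to N → oxidation state +3.
After: C4 has 1 bond to C, 2 bonds to H, 1 bond to N → oxidation state -1.
Δ = -1 − (+3) = -4, so this is a reduction at C4.

-4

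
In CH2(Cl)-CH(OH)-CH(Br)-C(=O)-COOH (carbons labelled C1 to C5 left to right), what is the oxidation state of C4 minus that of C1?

C4: 2C, 2O → 0 + 2 = +2
C1: 1C, 2H, 1Cl → 0 − 2 + 1 = -1
Difference: +2 − (-1) = +3.

+3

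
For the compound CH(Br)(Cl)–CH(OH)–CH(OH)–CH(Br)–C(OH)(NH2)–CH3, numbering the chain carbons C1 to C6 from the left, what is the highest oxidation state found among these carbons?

+2

Each bond to a more electronegative atom (O, N, halogen) counts +1, each bond to a less electronegative atom (H, metal, B, Si) counts −1, and each C–C bond counts 0. Tallying each carbon:
C1: 1C, 1H, 1Cl, 1Br → 0 − 1 + 1 + 1 = +1
C2: 2C, 1H, 1O → 0 − 1 + 1 = 0
C3: 2C, 1H, 1O → 0 − 1 + 1 = 0
C4: 2C, 1H, 1Br → 0 − 1 + 1 = 0
C5: 2C, 1O, 1N → 0 + 1 + 1 = +2
C6: 1C, 3H → 0 − 3 = -3
The highest value is +2.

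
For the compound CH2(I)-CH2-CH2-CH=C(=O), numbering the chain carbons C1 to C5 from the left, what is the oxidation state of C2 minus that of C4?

-1

C2: 2C, 2H → 0 − 2 = -2
C4: 3C, 1H → 0 − 1 = -1
Difference: -2 − (-1) = -1.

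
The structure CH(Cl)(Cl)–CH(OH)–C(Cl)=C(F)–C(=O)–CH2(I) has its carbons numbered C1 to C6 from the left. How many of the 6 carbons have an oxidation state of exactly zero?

1

Tallying each carbon's bonds:
C1: 1C, 1H, 2Cl → 0 − 1 + 2 = +1
C2: 2C, 1H, 1O → 0 − 1 + 1 = 0
C3: 3C, 1Cl → 0 + 1 = +1
C4: 3C, 1F → 0 + 1 = +1
C5: 2C, 2O → 0 + 2 = +2
C6: 1C, 2H, 1I → 0 − 2 + 1 = -1
1 carbon (C2) meets the condition.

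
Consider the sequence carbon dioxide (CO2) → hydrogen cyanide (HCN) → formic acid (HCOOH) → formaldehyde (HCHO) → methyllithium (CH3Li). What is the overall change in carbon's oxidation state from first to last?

Carbon oxidation states along the series — carbon dioxide: +4, hydrogen cyanide: +2, formic acid: +2, formaldehyde: 0, methyllithium: -4.
Net change = -4 − (+4) = -8.

-8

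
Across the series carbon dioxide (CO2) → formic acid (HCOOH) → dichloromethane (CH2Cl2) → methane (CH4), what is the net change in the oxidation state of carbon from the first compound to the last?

Carbon oxidation states along the series — carbon dioxide: +4, formic acid: +2, dichloromethane: 0, methane: -4.
Net change = -4 − (+4) = -8.

-8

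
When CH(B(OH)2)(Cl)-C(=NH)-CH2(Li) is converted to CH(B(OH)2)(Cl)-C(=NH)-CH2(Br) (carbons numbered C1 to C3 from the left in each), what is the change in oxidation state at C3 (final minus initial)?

Before: C3 has 1 bond to C, 2 bonds to H, 1 bond to Li → oxidation state -3.
After: C3 has 1 bond to C, 2 bonds to H, 1 bond to Br → oxidation state -1.
Δ = -1 − (-3) = +2, so this is an oxidation at C3.

+2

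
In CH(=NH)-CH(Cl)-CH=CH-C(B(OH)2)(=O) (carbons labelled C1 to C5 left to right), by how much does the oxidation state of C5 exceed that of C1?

C5: 1C, 2O, 1B → 0 + 2 − 1 = +1
C1: 1C, 1H, 2N → 0 − 1 + 2 = +1
Difference: +1 − (+1) = 0.

0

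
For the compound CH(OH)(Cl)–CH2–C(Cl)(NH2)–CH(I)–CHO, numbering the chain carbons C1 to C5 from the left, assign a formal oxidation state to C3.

C3 has one bond to C (0), one bond to C (0), one bond to Cl (+1), one bond to N (+1).
Oxidation state = 0 + 0 + 1 + 1 = +2.

+2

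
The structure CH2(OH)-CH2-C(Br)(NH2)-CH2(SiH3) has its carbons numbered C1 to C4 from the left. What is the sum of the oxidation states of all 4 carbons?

-4

Bonds to more-electronegative neighbours contribute +1 each, bonds to H or metals contribute −1 each, and C–C bonds contribute 0. Tallying each carbon:
C1: 1C, 2H, 1O → 0 − 2 + 1 = -1
C2: 2C, 2H → 0 − 2 = -2
C3: 2C, 1N, 1Br → 0 + 1 + 1 = +2
C4: 1C, 2H, 1Si → 0 − 2 − 1 = -3
Sum = -1 − 2 + 2 − 3 = -4.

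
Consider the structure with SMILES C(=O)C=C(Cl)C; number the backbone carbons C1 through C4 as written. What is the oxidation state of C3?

+1

Assign +1 per bond to O/N/halogen, −1 per bond to H or an electropositive element, and 0 per bond to carbon.
C3 has a double bond to C (2×0 = 0), one bond to C (0), one bond to Cl (+1).
Oxidation state = 0 + 0 + 1 = +1.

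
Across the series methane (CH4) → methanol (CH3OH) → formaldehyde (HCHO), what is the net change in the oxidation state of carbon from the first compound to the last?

+4

Carbon oxidation states along the series — methane: -4, methanol: -2, formaldehyde: 0.
Net change = 0 − (-4) = +4.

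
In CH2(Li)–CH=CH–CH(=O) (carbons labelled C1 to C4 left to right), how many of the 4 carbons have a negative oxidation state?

Tallying each carbon's bonds:
C1: 1C, 2H, 1Li → 0 − 2 − 1 = -3
C2: 3C, 1H → 0 − 1 = -1
C3: 3C, 1H → 0 − 1 = -1
C4: 1C, 1H, 2O → 0 − 1 + 2 = +1
3 carbons (C1, C2, C3) meet the condition.

3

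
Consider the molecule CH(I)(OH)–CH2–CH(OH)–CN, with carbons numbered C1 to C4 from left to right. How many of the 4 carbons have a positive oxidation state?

2

Assign +1 per bond to O/N/halogen, −1 per bond to H or an electropositive element, and 0 per bond to carbon. Tallying each carbon:
C1: 1C, 1H, 1O, 1I → 0 − 1 + 1 + 1 = +1
C2: 2C, 2H → 0 − 2 = -2
C3: 2C, 1H, 1O → 0 − 1 + 1 = 0
C4: 1C, 3N → 0 + 3 = +3
2 carbons (C1, C4) meet the condition.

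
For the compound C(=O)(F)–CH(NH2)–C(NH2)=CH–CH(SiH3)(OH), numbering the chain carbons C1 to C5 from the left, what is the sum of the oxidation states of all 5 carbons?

+2

Tallying each carbon's bonds:
C1: 1C, 2O, 1F → 0 + 2 + 1 = +3
C2: 2C, 1H, 1N → 0 − 1 + 1 = 0
C3: 3C, 1N → 0 + 1 = +1
C4: 3C, 1H → 0 − 1 = -1
C5: 1C, 1H, 1O, 1Si → 0 − 1 + 1 − 1 = -1
Sum = +3 + 0 + 1 − 1 − 1 = +2.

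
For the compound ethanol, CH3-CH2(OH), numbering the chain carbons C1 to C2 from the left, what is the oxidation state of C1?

C1 has one bond to H (-1), one bond to H (-1), one bond to H (-1), one bond to C (0).
Oxidation state = -1 − 1 − 1 + 0 = -3.

-3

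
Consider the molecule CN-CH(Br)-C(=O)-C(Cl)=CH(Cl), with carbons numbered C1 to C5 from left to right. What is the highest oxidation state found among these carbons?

+3

Tallying each carbon's bonds:
C1: 1C, 3N → 0 + 3 = +3
C2: 2C, 1H, 1Br → 0 − 1 + 1 = 0
C3: 2C, 2O → 0 + 2 = +2
C4: 3C, 1Cl → 0 + 1 = +1
C5: 2C, 1H, 1Cl → 0 − 1 + 1 = 0
The highest value is +3.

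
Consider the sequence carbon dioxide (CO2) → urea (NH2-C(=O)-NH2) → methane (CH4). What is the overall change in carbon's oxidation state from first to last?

Carbon oxidation states along the series — carbon dioxide: +4, urea: +4, methane: -4.
Net change = -4 − (+4) = -8.

-8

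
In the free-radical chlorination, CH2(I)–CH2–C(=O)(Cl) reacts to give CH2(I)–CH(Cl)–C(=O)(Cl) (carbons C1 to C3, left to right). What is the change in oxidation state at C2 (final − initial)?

Before: C2 has 2 bonds to C, 2 bonds to H → oxidation state -2.
After: C2 has 2 bonds to C, 1 bond to H, 1 bond to Cl → oxidation state 0.
Δ = 0 − (-2) = +2, so this is an oxidation at C2.

+2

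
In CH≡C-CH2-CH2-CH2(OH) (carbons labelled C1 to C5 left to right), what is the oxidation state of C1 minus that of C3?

+1

C1: 3C, 1H → 0 − 1 = -1
C3: 2C, 2H → 0 − 2 = -2
Difference: -1 − (-2) = +1.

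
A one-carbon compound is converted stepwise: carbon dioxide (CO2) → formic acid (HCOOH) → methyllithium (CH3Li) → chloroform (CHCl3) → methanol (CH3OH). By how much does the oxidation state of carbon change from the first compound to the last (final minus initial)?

Carbon oxidation states along the series — carbon dioxide: +4, formic acid: +2, methyllithium: -4, chloroform: +2, methanol: -2.
Net change = -2 − (+4) = -6.

-6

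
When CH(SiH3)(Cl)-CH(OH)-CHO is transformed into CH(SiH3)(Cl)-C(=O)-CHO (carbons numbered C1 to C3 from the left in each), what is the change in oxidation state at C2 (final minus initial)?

+2

Before: C2 has 2 bonds to C, 1 bond to H, 1 bond to O → oxidation state 0.
After: C2 has 2 bonds to C, 2 bonds to O → oxidation state +2.
Δ = +2 − (0) = +2, so this is an oxidation at C2.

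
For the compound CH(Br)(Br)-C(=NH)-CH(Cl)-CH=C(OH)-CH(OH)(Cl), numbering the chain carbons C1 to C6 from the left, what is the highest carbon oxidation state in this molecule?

+2

Count +1 for every bond to an atom more electronegative than carbon and −1 for every bond to one less electronegative; C–C bonds are 0. Tallying each carbon:
C1: 1C, 1H, 2Br → 0 − 1 + 2 = +1
C2: 2C, 2N → 0 + 2 = +2
C3: 2C, 1H, 1Cl → 0 − 1 + 1 = 0
C4: 3C, 1H → 0 − 1 = -1
C5: 3C, 1O → 0 + 1 = +1
C6: 1C, 1H, 1O, 1Cl → 0 − 1 + 1 + 1 = +1
The highest value is +2.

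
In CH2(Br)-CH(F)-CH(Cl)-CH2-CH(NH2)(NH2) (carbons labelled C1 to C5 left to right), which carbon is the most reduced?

Tallying each carbon's bonds:
C1: 1C, 2H, 1Br → 0 − 2 + 1 = -1
C2: 2C, 1H, 1F → 0 − 1 + 1 = 0
C3: 2C, 1H, 1Cl → 0 − 1 + 1 = 0
C4: 2C, 2H → 0 − 2 = -2
C5: 1C, 1H, 2N → 0 − 1 + 2 = +1
The most reduced carbon is C4 at -2.

C4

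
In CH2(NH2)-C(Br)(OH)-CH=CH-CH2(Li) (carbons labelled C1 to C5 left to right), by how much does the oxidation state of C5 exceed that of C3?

-2

C5: 1C, 2H, 1Li → 0 − 2 − 1 = -3
C3: 3C, 1H → 0 − 1 = -1
Difference: -3 − (-1) = -2.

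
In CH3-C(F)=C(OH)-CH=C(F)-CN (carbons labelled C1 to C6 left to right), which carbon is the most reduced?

Each bond to a more electronegative atom (O, N, halogen) counts +1, each bond to a less electronegative atom (H, metal, B, Si) counts −1, and each C–C bond counts 0. Tallying each carbon:
C1: 1C, 3H → 0 − 3 = -3
C2: 3C, 1F → 0 + 1 = +1
C3: 3C, 1O → 0 + 1 = +1
C4: 3C, 1H → 0 − 1 = -1
C5: 3C, 1F → 0 + 1 = +1
C6: 1C, 3N → 0 + 3 = +3
The most reduced carbon is C1 at -3.

C1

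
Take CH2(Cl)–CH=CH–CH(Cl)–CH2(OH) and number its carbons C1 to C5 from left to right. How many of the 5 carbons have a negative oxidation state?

4

Bonds to more-electronegative neighbours contribute +1 each, bonds to H or metals contribute −1 each, and C–C bonds contribute 0. Tallying each carbon:
C1: 1C, 2H, 1Cl → 0 − 2 + 1 = -1
C2: 3C, 1H → 0 − 1 = -1
C3: 3C, 1H → 0 − 1 = -1
C4: 2C, 1H, 1Cl → 0 − 1 + 1 = 0
C5: 1C, 2H, 1O → 0 − 2 + 1 = -1
4 carbons (C1, C2, C3, C5) meet the condition.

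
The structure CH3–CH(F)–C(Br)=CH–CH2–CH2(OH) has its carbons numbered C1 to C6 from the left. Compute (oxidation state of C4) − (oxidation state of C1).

C4: 3C, 1H → 0 − 1 = -1
C1: 1C, 3H → 0 − 3 = -3
Difference: -1 − (-3) = +2.

+2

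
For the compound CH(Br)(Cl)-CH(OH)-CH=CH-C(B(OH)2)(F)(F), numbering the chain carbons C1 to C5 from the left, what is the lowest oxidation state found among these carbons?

-1

Each bond to a more electronegative atom (O, N, halogen) counts +1, each bond to a less electronegative atom (H, metal, B, Si) counts −1, and each C–C bond counts 0. Tallying each carbon:
C1: 1C, 1H, 1Cl, 1Br → 0 − 1 + 1 + 1 = +1
C2: 2C, 1H, 1O → 0 − 1 + 1 = 0
C3: 3C, 1H → 0 − 1 = -1
C4: 3C, 1H → 0 − 1 = -1
C5: 1C, 2F, 1B → 0 + 2 − 1 = +1
The lowest value is -1.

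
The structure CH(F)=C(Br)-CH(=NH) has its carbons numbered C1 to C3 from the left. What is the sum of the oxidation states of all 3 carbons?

+2

Count +1 for every bond to an atom more electronegative than carbon and −1 for every bond to one less electronegative; C–C bonds are 0. Tallying each carbon:
C1: 2C, 1H, 1F → 0 − 1 + 1 = 0
C2: 3C, 1Br → 0 + 1 = +1
C3: 1C, 1H, 2N → 0 − 1 + 2 = +1
Sum = 0 + 1 + 1 = +2.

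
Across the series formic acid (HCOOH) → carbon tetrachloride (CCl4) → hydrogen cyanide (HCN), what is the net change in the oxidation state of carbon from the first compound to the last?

0

Carbon oxidation states along the series — formic acid: +2, carbon tetrachloride: +4, hydrogen cyanide: +2.
Net change = +2 − (+2) = 0.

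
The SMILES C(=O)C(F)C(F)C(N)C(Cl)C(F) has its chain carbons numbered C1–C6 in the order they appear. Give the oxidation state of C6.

Each bond to a more electronegative atom (O, N, halogen) counts +1, each bond to a less electronegative atom (H, metal, B, Si) counts −1, and each C–C bond counts 0.
C6 has one bond to C (0), one bond to H (-1), one bond to H (-1), one bond to F (+1).
Oxidation state = 0 − 1 − 1 + 1 = -1.

-1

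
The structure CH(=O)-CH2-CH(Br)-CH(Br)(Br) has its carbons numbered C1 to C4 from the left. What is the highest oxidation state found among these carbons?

Tallying each carbon's bonds:
C1: 1C, 1H, 2O → 0 − 1 + 2 = +1
C2: 2C, 2H → 0 − 2 = -2
C3: 2C, 1H, 1Br → 0 − 1 + 1 = 0
C4: 1C, 1H, 2Br → 0 − 1 + 2 = +1
The highest value is +1.

+1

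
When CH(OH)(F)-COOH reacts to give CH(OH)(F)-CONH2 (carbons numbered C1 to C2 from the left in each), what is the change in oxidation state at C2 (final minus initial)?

Before: C2 has 1 bond to C, 3 bonds to O → oxidation state +3.
After: C2 has 1 bond to C, 2 bonds to O, 1 bond to N → oxidation state +3.
Δ = +3 − (+3) = 0, so no net redox change at C2.

0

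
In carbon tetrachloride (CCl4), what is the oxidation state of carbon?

+4

Each bond to a more electronegative atom (O, N, halogen) counts +1, each bond to a less electronegative atom (H, metal, B, Si) counts −1, and each C–C bond counts 0.
The carbon has one bond to Cl (+1), one bond to Cl (+1), one bond to Cl (+1), one bond to Cl (+1).
Oxidation state = +1 + 1 + 1 + 1 = +4.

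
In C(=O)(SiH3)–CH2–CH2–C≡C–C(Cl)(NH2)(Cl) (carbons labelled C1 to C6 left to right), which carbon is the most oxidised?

C6

Tallying each carbon's bonds:
C1: 1C, 2O, 1Si → 0 + 2 − 1 = +1
C2: 2C, 2H → 0 − 2 = -2
C3: 2C, 2H → 0 − 2 = -2
C4: 4C → 0 = 0
C5: 4C → 0 = 0
C6: 1C, 1N, 2Cl → 0 + 1 + 2 = +3
The most oxidised carbon is C6 at +3.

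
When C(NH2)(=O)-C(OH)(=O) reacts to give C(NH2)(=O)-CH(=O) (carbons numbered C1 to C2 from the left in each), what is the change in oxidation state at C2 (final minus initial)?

-2

Before: C2 has 1 bond to C, 3 bonds to O → oxidation state +3.
After: C2 has 1 bond to C, 1 bond to H, 2 bonds to O → oxidation state +1.
Δ = +1 − (+3) = -2, so this is a reduction at C2.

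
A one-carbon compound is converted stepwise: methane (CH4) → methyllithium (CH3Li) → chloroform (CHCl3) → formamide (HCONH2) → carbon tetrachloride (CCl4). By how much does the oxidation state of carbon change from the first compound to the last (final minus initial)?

Carbon oxidation states along the series — methane: -4, methyllithium: -4, chloroform: +2, formamide: +2, carbon tetrachloride: +4.
Net change = +4 − (-4) = +8.

+8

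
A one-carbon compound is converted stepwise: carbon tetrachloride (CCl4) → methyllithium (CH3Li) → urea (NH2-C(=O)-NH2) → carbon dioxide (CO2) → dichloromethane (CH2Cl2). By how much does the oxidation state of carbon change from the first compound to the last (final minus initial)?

-4

Carbon oxidation states along the series — carbon tetrachloride: +4, methyllithium: -4, urea: +4, carbon dioxide: +4, dichloromethane: 0.
Net change = 0 − (+4) = -4.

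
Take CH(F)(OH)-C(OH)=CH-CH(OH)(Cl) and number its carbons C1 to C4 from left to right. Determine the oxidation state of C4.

+1

Assign +1 per bond to O/N/halogen, −1 per bond to H or an electropositive element, and 0 per bond to carbon.
C4 has one bond to C (0), one bond to H (-1), one bond to O (+1), one bond to Cl (+1).
Oxidation state = 0 − 1 + 1 + 1 = +1.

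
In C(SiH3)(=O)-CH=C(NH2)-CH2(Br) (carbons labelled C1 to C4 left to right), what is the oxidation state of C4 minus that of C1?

C4: 1C, 2H, 1Br → 0 − 2 + 1 = -1
C1: 1C, 2O, 1Si → 0 + 2 − 1 = +1
Difference: -1 − (+1) = -2.

-2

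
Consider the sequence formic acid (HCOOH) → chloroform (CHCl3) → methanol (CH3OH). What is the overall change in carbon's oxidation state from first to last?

-4

Carbon oxidation states along the series — formic acid: +2, chloroform: +2, methanol: -2.
Net change = -2 − (+2) = -4.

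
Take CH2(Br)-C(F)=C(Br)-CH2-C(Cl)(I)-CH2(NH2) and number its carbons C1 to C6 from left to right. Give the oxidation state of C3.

Count +1 for every bond to an atom more electronegative than carbon and −1 for every bond to one less electronegative; C–C bonds are 0.
C3 has a double bond to C (2×0 = 0), one bond to C (0), one bond to Br (+1).
Oxidation state = 0 + 0 + 1 = +1.

+1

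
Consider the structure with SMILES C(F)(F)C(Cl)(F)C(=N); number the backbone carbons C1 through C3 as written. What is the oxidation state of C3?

+1

Count +1 for every bond to an atom more electronegative than carbon and −1 for every bond to one less electronegative; C–C bonds are 0.
C3 has one bond to C (0), one bond to H (-1), a double bond to N (2×+1 = +2).
Oxidation state = 0 − 1 + 2 = +1.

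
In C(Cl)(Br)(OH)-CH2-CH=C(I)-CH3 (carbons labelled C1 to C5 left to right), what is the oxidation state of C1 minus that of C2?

C1: 1C, 1O, 1Cl, 1Br → 0 + 1 + 1 + 1 = +3
C2: 2C, 2H → 0 − 2 = -2
Difference: +3 − (-2) = +5.

+5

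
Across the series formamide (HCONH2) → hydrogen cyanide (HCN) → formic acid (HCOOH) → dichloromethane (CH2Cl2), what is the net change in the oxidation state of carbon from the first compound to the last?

-2

Carbon oxidation states along the series — formamide: +2, hydrogen cyanide: +2, formic acid: +2, dichloromethane: 0.
Net change = 0 − (+2) = -2.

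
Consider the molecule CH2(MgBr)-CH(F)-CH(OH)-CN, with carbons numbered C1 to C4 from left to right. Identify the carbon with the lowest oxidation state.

Tallying each carbon's bonds:
C1: 1C, 2H, 1Mg → 0 − 2 − 1 = -3
C2: 2C, 1H, 1F → 0 − 1 + 1 = 0
C3: 2C, 1H, 1O → 0 − 1 + 1 = 0
C4: 1C, 3N → 0 + 3 = +3
The most reduced carbon is C1 at -3.

C1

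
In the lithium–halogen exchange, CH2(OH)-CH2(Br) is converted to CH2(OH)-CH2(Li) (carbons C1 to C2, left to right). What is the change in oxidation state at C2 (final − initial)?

-2

Before: C2 has 1 bond to C, 2 bonds to H, 1 bond to Br → oxidation state -1.
After: C2 has 1 bond to C, 2 bonds to H, 1 bond to Li → oxidation state -3.
Δ = -3 − (-1) = -2, so this is a reduction at C2.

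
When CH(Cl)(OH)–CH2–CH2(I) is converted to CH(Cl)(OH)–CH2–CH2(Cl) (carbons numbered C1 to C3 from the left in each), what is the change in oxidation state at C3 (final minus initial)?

0

Before: C3 has 1 bond to C, 2 bonds to H, 1 bond to I → oxidation state -1.
After: C3 has 1 bond to C, 2 bonds to H, 1 bond to Cl → oxidation state -1.
Δ = -1 − (-1) = 0, so no net redox change at C3.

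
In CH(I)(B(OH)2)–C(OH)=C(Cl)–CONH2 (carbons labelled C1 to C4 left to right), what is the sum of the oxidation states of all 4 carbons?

Tallying each carbon's bonds:
C1: 1C, 1H, 1I, 1B → 0 − 1 + 1 − 1 = -1
C2: 3C, 1O → 0 + 1 = +1
C3: 3C, 1Cl → 0 + 1 = +1
C4: 1C, 2O, 1N → 0 + 2 + 1 = +3
Sum = -1 + 1 + 1 + 3 = +4.

+4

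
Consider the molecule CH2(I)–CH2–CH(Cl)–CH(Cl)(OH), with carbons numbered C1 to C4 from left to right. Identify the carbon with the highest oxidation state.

Assign +1 per bond to O/N/halogen, −1 per bond to H or an electropositive element, and 0 per bond to carbon. Tallying each carbon:
C1: 1C, 2H, 1I → 0 − 2 + 1 = -1
C2: 2C, 2H → 0 − 2 = -2
C3: 2C, 1H, 1Cl → 0 − 1 + 1 = 0
C4: 1C, 1H, 1O, 1Cl → 0 − 1 + 1 + 1 = +1
The most oxidised carbon is C4 at +1.

C4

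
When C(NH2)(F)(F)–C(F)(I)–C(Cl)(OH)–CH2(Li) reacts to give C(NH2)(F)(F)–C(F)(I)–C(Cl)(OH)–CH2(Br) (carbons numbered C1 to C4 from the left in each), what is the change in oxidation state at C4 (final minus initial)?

+2

Before: C4 has 1 bond to C, 2 bonds to H, 1 bond to Li → oxidation state -3.
After: C4 has 1 bond to C, 2 bonds to H, 1 bond to Br → oxidation state -1.
Δ = -1 − (-3) = +2, so this is an oxidation at C4.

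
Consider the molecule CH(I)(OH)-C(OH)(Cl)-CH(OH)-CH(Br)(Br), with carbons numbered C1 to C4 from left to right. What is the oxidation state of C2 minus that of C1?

+1

C2: 2C, 1O, 1Cl → 0 + 1 + 1 = +2
C1: 1C, 1H, 1O, 1I → 0 − 1 + 1 + 1 = +1
Difference: +2 − (+1) = +1.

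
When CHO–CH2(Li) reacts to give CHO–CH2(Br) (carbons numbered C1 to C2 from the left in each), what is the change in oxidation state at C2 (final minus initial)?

Before: C2 has 1 bond to C, 2 bonds to H, 1 bond to Li → oxidation state -3.
After: C2 has 1 bond to C, 2 bonds to H, 1 bond to Br → oxidation state -1.
Δ = -1 − (-3) = +2, so this is an oxidation at C2.

+2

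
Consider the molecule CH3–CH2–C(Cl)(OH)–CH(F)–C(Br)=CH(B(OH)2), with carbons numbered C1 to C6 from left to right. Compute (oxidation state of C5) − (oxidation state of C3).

-1

C5: 3C, 1Br → 0 + 1 = +1
C3: 2C, 1O, 1Cl → 0 + 1 + 1 = +2
Difference: +1 − (+2) = -1.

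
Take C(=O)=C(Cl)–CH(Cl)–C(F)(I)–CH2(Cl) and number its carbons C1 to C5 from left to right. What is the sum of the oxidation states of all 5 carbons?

+4

Tallying each carbon's bonds:
C1: 2C, 2O → 0 + 2 = +2
C2: 3C, 1Cl → 0 + 1 = +1
C3: 2C, 1H, 1Cl → 0 − 1 + 1 = 0
C4: 2C, 1F, 1I → 0 + 1 + 1 = +2
C5: 1C, 2H, 1Cl → 0 − 2 + 1 = -1
Sum = +2 + 1 + 0 + 2 − 1 = +4.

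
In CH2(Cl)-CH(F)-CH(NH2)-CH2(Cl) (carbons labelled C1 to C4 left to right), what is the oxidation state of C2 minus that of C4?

C2: 2C, 1H, 1F → 0 − 1 + 1 = 0
C4: 1C, 2H, 1Cl → 0 − 2 + 1 = -1
Difference: 0 − (-1) = +1.

+1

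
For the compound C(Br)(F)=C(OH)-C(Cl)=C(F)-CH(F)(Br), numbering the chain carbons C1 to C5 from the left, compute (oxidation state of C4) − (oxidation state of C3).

0

C4: 3C, 1F → 0 + 1 = +1
C3: 3C, 1Cl → 0 + 1 = +1
Difference: +1 − (+1) = 0.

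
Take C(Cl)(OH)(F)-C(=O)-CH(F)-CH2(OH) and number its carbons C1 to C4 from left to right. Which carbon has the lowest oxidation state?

Count +1 for every bond to an atom more electronegative than carbon and −1 for every bond to one less electronegative; C–C bonds are 0. Tallying each carbon:
C1: 1C, 1O, 1F, 1Cl → 0 + 1 + 1 + 1 = +3
C2: 2C, 2O → 0 + 2 = +2
C3: 2C, 1H, 1F → 0 − 1 + 1 = 0
C4: 1C, 2H, 1O → 0 − 2 + 1 = -1
The most reduced carbon is C4 at -1.

C4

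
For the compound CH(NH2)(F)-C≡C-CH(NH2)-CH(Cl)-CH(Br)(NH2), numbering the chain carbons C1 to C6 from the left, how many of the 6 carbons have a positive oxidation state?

Each bond to a more electronegative atom (O, N, halogen) counts +1, each bond to a less electronegative atom (H, metal, B, Si) counts −1, and each C–C bond counts 0. Tallying each carbon:
C1: 1C, 1H, 1N, 1F → 0 − 1 + 1 + 1 = +1
C2: 4C → 0 = 0
C3: 4C → 0 = 0
C4: 2C, 1H, 1N → 0 − 1 + 1 = 0
C5: 2C, 1H, 1Cl → 0 − 1 + 1 = 0
C6: 1C, 1H, 1N, 1Br → 0 − 1 + 1 + 1 = +1
2 carbons (C1, C6) meet the condition.

2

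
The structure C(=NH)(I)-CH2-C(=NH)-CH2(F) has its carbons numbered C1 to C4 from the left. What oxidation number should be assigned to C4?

-1

C4 has one bond to C (0), one bond to H (-1), one bond to H (-1), one bond to F (+1).
Oxidation state = 0 − 1 − 1 + 1 = -1.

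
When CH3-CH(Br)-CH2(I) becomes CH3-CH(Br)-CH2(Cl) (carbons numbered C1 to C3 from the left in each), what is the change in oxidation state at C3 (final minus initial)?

0

Before: C3 has 1 bond to C, 2 bonds to H, 1 bond to I → oxidation state -1.
After: C3 has 1 bond to C, 2 bonds to H, 1 bond to Cl → oxidation state -1.
Δ = -1 − (-1) = 0, so no net redox change at C3.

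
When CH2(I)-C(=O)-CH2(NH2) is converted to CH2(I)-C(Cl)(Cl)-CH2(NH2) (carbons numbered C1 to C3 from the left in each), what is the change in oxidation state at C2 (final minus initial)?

Before: C2 has 2 bonds to C, 2 bonds to O → oxidation state +2.
After: C2 has 2 bonds to C, 2 bonds to Cl → oxidation state +2.
Δ = +2 − (+2) = 0, so no net redox change at C2.

0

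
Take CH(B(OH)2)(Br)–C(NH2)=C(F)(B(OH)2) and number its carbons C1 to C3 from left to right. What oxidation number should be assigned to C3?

C3 has a double bond to C (2×0 = 0), one bond to F (+1), one bond to B (-1).
Oxidation state = 0 + 1 − 1 = 0.

0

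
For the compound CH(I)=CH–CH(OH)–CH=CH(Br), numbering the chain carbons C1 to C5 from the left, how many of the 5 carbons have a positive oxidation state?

Tallying each carbon's bonds:
C1: 2C, 1H, 1I → 0 − 1 + 1 = 0
C2: 3C, 1H → 0 − 1 = -1
C3: 2C, 1H, 1O → 0 − 1 + 1 = 0
C4: 3C, 1H → 0 − 1 = -1
C5: 2C, 1H, 1Br → 0 − 1 + 1 = 0
0 carbons meet the condition.

0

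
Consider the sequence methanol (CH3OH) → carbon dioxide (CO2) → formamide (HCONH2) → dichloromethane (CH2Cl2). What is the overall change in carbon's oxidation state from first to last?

Carbon oxidation states along the series — methanol: -2, carbon dioxide: +4, formamide: +2, dichloromethane: 0.
Net change = 0 − (-2) = +2.

+2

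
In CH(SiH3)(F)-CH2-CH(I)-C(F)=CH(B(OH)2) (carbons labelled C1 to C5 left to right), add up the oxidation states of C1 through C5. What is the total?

-4

Tallying each carbon's bonds:
C1: 1C, 1H, 1F, 1Si → 0 − 1 + 1 − 1 = -1
C2: 2C, 2H → 0 − 2 = -2
C3: 2C, 1H, 1I → 0 − 1 + 1 = 0
C4: 3C, 1F → 0 + 1 = +1
C5: 2C, 1H, 1B → 0 − 1 − 1 = -2
Sum = -1 − 2 + 0 + 1 − 2 = -4.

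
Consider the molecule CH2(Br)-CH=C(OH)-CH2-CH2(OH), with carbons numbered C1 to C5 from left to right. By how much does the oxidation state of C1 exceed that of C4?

+1

C1: 1C, 2H, 1Br → 0 − 2 + 1 = -1
C4: 2C, 2H → 0 − 2 = -2
Difference: -1 − (-2) = +1.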